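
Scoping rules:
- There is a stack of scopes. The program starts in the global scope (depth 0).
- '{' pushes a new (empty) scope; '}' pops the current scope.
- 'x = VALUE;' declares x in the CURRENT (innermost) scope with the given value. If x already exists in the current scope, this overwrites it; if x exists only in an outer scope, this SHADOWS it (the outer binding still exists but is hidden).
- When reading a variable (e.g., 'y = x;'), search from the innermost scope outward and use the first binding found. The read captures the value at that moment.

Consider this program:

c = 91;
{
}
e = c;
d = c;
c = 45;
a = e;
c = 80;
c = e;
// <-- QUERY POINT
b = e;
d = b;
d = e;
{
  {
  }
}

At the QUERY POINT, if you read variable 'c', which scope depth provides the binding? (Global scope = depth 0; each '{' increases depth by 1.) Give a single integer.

Step 1: declare c=91 at depth 0
Step 2: enter scope (depth=1)
Step 3: exit scope (depth=0)
Step 4: declare e=(read c)=91 at depth 0
Step 5: declare d=(read c)=91 at depth 0
Step 6: declare c=45 at depth 0
Step 7: declare a=(read e)=91 at depth 0
Step 8: declare c=80 at depth 0
Step 9: declare c=(read e)=91 at depth 0
Visible at query point: a=91 c=91 d=91 e=91

Answer: 0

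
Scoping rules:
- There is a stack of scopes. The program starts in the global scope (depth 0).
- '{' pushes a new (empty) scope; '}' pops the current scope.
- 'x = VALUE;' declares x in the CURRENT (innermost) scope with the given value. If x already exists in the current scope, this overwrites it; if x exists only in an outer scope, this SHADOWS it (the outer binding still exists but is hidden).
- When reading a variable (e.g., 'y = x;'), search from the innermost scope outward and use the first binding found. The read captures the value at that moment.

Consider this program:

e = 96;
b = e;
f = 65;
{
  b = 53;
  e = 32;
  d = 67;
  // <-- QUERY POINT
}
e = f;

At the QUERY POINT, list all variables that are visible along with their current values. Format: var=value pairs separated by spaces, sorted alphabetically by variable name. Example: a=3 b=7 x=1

Answer: b=53 d=67 e=32 f=65

Derivation:
Step 1: declare e=96 at depth 0
Step 2: declare b=(read e)=96 at depth 0
Step 3: declare f=65 at depth 0
Step 4: enter scope (depth=1)
Step 5: declare b=53 at depth 1
Step 6: declare e=32 at depth 1
Step 7: declare d=67 at depth 1
Visible at query point: b=53 d=67 e=32 f=65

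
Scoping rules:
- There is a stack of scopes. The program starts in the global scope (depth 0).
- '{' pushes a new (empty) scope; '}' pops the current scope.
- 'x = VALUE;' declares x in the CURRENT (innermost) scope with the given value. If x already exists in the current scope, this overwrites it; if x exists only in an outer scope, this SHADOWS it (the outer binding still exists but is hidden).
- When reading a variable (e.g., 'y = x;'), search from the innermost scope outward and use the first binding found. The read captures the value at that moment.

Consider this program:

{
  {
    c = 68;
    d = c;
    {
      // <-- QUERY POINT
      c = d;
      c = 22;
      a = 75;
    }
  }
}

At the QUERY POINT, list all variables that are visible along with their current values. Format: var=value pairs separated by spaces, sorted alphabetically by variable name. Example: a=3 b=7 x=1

Answer: c=68 d=68

Derivation:
Step 1: enter scope (depth=1)
Step 2: enter scope (depth=2)
Step 3: declare c=68 at depth 2
Step 4: declare d=(read c)=68 at depth 2
Step 5: enter scope (depth=3)
Visible at query point: c=68 d=68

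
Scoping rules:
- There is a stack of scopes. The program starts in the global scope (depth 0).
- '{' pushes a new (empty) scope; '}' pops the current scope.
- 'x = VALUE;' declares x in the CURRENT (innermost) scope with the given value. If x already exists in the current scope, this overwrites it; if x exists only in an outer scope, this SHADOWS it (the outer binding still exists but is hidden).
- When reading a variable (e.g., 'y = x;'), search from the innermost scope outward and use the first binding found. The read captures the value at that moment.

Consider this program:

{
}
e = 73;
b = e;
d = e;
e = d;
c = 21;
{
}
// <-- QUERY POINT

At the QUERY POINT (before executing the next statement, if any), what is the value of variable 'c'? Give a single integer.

Answer: 21

Derivation:
Step 1: enter scope (depth=1)
Step 2: exit scope (depth=0)
Step 3: declare e=73 at depth 0
Step 4: declare b=(read e)=73 at depth 0
Step 5: declare d=(read e)=73 at depth 0
Step 6: declare e=(read d)=73 at depth 0
Step 7: declare c=21 at depth 0
Step 8: enter scope (depth=1)
Step 9: exit scope (depth=0)
Visible at query point: b=73 c=21 d=73 e=73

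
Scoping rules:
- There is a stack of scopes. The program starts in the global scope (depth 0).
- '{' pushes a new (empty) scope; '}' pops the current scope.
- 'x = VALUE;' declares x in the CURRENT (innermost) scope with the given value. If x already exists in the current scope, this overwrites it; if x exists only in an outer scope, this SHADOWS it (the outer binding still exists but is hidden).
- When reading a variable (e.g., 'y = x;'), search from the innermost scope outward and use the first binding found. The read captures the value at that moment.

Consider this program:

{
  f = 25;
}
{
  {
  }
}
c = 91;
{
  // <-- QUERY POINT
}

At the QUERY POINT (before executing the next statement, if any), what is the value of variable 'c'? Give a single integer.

Step 1: enter scope (depth=1)
Step 2: declare f=25 at depth 1
Step 3: exit scope (depth=0)
Step 4: enter scope (depth=1)
Step 5: enter scope (depth=2)
Step 6: exit scope (depth=1)
Step 7: exit scope (depth=0)
Step 8: declare c=91 at depth 0
Step 9: enter scope (depth=1)
Visible at query point: c=91

Answer: 91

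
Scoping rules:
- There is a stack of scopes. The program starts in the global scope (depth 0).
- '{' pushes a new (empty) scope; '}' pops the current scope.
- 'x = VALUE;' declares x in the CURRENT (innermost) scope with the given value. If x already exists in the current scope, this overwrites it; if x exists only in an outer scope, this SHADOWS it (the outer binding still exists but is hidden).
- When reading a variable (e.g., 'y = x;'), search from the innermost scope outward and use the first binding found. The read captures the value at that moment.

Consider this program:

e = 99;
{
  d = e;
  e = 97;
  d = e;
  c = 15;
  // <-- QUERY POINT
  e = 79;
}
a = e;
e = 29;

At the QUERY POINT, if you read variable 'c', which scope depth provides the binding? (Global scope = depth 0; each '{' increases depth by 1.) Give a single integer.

Answer: 1

Derivation:
Step 1: declare e=99 at depth 0
Step 2: enter scope (depth=1)
Step 3: declare d=(read e)=99 at depth 1
Step 4: declare e=97 at depth 1
Step 5: declare d=(read e)=97 at depth 1
Step 6: declare c=15 at depth 1
Visible at query point: c=15 d=97 e=97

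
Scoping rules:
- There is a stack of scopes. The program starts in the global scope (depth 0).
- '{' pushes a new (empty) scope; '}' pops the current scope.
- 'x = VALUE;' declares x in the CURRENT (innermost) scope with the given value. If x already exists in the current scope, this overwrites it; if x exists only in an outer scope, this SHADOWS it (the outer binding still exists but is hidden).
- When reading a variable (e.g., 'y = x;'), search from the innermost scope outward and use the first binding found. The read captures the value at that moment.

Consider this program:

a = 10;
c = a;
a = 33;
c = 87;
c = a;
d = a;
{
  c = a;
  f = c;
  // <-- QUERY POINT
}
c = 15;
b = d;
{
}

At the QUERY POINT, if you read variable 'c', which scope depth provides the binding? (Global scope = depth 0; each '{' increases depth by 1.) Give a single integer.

Answer: 1

Derivation:
Step 1: declare a=10 at depth 0
Step 2: declare c=(read a)=10 at depth 0
Step 3: declare a=33 at depth 0
Step 4: declare c=87 at depth 0
Step 5: declare c=(read a)=33 at depth 0
Step 6: declare d=(read a)=33 at depth 0
Step 7: enter scope (depth=1)
Step 8: declare c=(read a)=33 at depth 1
Step 9: declare f=(read c)=33 at depth 1
Visible at query point: a=33 c=33 d=33 f=33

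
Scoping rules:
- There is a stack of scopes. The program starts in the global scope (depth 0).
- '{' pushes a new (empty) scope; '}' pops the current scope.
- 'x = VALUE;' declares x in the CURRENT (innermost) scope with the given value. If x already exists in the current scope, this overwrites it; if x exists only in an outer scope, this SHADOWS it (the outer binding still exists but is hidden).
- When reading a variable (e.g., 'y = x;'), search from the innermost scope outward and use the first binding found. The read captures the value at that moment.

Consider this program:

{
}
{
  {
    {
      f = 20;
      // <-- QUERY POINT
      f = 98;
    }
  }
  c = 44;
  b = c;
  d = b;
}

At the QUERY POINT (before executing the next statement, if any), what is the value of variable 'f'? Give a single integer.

Answer: 20

Derivation:
Step 1: enter scope (depth=1)
Step 2: exit scope (depth=0)
Step 3: enter scope (depth=1)
Step 4: enter scope (depth=2)
Step 5: enter scope (depth=3)
Step 6: declare f=20 at depth 3
Visible at query point: f=20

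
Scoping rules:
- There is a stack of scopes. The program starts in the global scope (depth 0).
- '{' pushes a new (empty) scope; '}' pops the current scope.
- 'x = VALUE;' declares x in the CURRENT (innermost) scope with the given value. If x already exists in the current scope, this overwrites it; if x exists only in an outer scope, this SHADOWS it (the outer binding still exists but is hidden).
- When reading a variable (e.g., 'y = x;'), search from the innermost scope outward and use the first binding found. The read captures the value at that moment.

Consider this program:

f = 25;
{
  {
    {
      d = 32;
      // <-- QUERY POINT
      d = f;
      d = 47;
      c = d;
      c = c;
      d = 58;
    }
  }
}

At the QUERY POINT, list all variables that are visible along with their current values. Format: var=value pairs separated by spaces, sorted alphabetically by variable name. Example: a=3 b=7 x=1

Step 1: declare f=25 at depth 0
Step 2: enter scope (depth=1)
Step 3: enter scope (depth=2)
Step 4: enter scope (depth=3)
Step 5: declare d=32 at depth 3
Visible at query point: d=32 f=25

Answer: d=32 f=25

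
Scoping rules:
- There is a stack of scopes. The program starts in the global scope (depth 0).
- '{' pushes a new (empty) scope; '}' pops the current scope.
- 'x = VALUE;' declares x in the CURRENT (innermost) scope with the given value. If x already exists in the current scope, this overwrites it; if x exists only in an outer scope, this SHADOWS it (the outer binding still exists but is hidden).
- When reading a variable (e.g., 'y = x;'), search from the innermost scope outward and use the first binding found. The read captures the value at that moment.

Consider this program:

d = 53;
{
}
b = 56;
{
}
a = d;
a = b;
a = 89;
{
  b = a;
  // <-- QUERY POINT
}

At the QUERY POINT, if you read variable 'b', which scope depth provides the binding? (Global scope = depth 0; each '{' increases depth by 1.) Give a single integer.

Answer: 1

Derivation:
Step 1: declare d=53 at depth 0
Step 2: enter scope (depth=1)
Step 3: exit scope (depth=0)
Step 4: declare b=56 at depth 0
Step 5: enter scope (depth=1)
Step 6: exit scope (depth=0)
Step 7: declare a=(read d)=53 at depth 0
Step 8: declare a=(read b)=56 at depth 0
Step 9: declare a=89 at depth 0
Step 10: enter scope (depth=1)
Step 11: declare b=(read a)=89 at depth 1
Visible at query point: a=89 b=89 d=53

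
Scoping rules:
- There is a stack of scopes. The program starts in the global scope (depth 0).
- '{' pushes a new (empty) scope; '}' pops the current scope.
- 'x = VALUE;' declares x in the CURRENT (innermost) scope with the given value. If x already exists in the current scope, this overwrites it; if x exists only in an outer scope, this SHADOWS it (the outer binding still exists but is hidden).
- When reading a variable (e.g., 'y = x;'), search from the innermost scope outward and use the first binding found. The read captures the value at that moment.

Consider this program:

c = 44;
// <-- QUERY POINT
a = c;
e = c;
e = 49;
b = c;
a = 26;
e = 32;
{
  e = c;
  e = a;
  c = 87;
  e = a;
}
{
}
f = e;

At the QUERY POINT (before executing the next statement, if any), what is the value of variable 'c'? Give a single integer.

Answer: 44

Derivation:
Step 1: declare c=44 at depth 0
Visible at query point: c=44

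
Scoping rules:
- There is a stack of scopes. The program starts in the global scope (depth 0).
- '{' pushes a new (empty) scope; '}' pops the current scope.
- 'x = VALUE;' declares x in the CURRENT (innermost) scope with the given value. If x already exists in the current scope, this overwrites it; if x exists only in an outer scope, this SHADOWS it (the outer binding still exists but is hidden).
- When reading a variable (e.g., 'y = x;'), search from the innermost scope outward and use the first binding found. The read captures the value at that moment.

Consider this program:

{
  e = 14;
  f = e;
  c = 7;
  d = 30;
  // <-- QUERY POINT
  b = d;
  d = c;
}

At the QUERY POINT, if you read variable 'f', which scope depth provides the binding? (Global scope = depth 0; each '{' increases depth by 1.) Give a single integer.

Step 1: enter scope (depth=1)
Step 2: declare e=14 at depth 1
Step 3: declare f=(read e)=14 at depth 1
Step 4: declare c=7 at depth 1
Step 5: declare d=30 at depth 1
Visible at query point: c=7 d=30 e=14 f=14

Answer: 1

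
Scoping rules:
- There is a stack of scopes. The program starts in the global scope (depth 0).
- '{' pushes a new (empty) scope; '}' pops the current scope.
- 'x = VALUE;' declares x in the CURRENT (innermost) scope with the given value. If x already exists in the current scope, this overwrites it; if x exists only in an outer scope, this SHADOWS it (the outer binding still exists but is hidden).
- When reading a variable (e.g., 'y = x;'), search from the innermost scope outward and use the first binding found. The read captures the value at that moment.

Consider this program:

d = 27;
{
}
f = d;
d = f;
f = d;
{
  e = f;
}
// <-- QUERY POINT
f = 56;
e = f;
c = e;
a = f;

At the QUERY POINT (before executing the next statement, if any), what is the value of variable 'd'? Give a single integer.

Answer: 27

Derivation:
Step 1: declare d=27 at depth 0
Step 2: enter scope (depth=1)
Step 3: exit scope (depth=0)
Step 4: declare f=(read d)=27 at depth 0
Step 5: declare d=(read f)=27 at depth 0
Step 6: declare f=(read d)=27 at depth 0
Step 7: enter scope (depth=1)
Step 8: declare e=(read f)=27 at depth 1
Step 9: exit scope (depth=0)
Visible at query point: d=27 f=27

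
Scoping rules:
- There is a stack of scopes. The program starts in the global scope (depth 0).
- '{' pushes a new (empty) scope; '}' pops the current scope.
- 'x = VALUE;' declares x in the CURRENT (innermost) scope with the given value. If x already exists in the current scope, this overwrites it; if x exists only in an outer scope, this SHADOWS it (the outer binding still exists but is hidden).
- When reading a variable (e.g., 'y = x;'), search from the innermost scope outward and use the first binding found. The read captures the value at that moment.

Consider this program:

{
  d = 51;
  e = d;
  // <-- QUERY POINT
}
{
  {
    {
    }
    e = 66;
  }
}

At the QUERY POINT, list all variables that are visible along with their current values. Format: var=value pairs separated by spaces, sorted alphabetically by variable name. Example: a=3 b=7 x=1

Step 1: enter scope (depth=1)
Step 2: declare d=51 at depth 1
Step 3: declare e=(read d)=51 at depth 1
Visible at query point: d=51 e=51

Answer: d=51 e=51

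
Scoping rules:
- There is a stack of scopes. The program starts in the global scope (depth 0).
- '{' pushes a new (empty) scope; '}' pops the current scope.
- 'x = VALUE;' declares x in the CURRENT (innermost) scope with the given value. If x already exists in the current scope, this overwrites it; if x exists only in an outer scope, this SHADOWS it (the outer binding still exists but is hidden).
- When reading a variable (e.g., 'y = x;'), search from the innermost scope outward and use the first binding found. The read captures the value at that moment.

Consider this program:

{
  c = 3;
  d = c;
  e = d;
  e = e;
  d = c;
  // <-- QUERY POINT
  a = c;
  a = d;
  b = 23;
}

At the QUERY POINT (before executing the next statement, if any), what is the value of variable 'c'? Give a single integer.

Answer: 3

Derivation:
Step 1: enter scope (depth=1)
Step 2: declare c=3 at depth 1
Step 3: declare d=(read c)=3 at depth 1
Step 4: declare e=(read d)=3 at depth 1
Step 5: declare e=(read e)=3 at depth 1
Step 6: declare d=(read c)=3 at depth 1
Visible at query point: c=3 d=3 e=3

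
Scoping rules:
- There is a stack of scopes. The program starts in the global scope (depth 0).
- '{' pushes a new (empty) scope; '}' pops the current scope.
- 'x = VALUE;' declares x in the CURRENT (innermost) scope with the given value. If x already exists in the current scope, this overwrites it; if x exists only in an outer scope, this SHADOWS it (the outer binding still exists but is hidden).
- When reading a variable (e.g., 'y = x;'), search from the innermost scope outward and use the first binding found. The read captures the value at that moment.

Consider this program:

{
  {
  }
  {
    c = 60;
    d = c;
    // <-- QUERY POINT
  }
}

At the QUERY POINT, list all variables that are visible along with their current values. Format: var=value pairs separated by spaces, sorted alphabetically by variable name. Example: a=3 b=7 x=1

Answer: c=60 d=60

Derivation:
Step 1: enter scope (depth=1)
Step 2: enter scope (depth=2)
Step 3: exit scope (depth=1)
Step 4: enter scope (depth=2)
Step 5: declare c=60 at depth 2
Step 6: declare d=(read c)=60 at depth 2
Visible at query point: c=60 d=60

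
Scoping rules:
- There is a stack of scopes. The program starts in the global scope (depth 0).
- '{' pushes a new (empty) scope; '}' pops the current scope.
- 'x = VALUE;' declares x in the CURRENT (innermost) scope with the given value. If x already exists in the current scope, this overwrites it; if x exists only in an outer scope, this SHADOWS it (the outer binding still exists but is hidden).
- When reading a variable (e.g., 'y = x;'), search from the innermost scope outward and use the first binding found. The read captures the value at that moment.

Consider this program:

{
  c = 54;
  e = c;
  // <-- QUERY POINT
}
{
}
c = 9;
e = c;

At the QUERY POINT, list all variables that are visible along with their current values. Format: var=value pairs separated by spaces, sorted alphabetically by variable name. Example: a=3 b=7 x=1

Answer: c=54 e=54

Derivation:
Step 1: enter scope (depth=1)
Step 2: declare c=54 at depth 1
Step 3: declare e=(read c)=54 at depth 1
Visible at query point: c=54 e=54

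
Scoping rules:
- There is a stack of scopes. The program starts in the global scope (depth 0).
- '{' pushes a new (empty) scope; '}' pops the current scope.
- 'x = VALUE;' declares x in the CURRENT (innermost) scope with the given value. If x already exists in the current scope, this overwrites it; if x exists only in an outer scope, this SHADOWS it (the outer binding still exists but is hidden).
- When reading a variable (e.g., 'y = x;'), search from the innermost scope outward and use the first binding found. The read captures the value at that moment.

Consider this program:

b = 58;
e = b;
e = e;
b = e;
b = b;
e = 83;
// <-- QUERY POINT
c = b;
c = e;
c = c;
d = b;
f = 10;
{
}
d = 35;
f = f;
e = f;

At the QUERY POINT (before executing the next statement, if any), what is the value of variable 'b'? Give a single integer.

Step 1: declare b=58 at depth 0
Step 2: declare e=(read b)=58 at depth 0
Step 3: declare e=(read e)=58 at depth 0
Step 4: declare b=(read e)=58 at depth 0
Step 5: declare b=(read b)=58 at depth 0
Step 6: declare e=83 at depth 0
Visible at query point: b=58 e=83

Answer: 58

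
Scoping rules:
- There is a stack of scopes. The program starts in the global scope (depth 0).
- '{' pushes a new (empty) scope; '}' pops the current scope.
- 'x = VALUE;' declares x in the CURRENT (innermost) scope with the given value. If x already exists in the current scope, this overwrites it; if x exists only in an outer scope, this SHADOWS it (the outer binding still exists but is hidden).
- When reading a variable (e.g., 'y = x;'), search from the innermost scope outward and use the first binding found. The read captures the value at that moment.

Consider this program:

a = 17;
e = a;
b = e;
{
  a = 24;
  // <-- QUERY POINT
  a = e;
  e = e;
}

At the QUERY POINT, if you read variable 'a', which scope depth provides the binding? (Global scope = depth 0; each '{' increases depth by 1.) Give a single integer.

Answer: 1

Derivation:
Step 1: declare a=17 at depth 0
Step 2: declare e=(read a)=17 at depth 0
Step 3: declare b=(read e)=17 at depth 0
Step 4: enter scope (depth=1)
Step 5: declare a=24 at depth 1
Visible at query point: a=24 b=17 e=17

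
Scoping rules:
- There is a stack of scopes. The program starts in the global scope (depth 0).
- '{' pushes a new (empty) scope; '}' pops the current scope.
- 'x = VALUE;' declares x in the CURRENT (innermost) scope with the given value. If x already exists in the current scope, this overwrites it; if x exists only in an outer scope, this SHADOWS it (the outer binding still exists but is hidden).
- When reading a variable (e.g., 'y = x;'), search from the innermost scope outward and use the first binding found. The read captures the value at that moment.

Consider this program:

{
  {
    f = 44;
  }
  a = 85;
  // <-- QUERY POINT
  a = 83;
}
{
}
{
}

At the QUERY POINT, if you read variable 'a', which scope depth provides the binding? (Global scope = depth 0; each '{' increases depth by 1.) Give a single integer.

Answer: 1

Derivation:
Step 1: enter scope (depth=1)
Step 2: enter scope (depth=2)
Step 3: declare f=44 at depth 2
Step 4: exit scope (depth=1)
Step 5: declare a=85 at depth 1
Visible at query point: a=85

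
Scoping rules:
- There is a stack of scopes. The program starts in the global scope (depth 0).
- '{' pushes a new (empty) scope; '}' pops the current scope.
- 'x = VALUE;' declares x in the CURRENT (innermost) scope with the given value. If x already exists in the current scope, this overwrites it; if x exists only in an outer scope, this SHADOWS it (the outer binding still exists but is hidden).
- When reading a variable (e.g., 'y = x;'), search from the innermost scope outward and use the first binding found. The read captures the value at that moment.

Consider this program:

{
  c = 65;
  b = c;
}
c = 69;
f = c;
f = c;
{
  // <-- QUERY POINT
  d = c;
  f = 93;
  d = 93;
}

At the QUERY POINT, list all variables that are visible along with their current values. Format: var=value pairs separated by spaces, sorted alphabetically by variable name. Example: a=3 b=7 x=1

Step 1: enter scope (depth=1)
Step 2: declare c=65 at depth 1
Step 3: declare b=(read c)=65 at depth 1
Step 4: exit scope (depth=0)
Step 5: declare c=69 at depth 0
Step 6: declare f=(read c)=69 at depth 0
Step 7: declare f=(read c)=69 at depth 0
Step 8: enter scope (depth=1)
Visible at query point: c=69 f=69

Answer: c=69 f=69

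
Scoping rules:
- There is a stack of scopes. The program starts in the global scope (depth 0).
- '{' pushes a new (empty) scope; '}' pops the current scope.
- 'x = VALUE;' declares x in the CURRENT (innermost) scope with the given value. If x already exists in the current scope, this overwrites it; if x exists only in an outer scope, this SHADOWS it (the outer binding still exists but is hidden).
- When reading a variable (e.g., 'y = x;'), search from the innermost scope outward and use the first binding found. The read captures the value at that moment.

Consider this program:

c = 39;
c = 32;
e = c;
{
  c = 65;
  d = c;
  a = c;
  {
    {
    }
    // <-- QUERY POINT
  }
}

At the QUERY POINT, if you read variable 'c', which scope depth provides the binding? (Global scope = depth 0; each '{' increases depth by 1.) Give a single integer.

Answer: 1

Derivation:
Step 1: declare c=39 at depth 0
Step 2: declare c=32 at depth 0
Step 3: declare e=(read c)=32 at depth 0
Step 4: enter scope (depth=1)
Step 5: declare c=65 at depth 1
Step 6: declare d=(read c)=65 at depth 1
Step 7: declare a=(read c)=65 at depth 1
Step 8: enter scope (depth=2)
Step 9: enter scope (depth=3)
Step 10: exit scope (depth=2)
Visible at query point: a=65 c=65 d=65 e=32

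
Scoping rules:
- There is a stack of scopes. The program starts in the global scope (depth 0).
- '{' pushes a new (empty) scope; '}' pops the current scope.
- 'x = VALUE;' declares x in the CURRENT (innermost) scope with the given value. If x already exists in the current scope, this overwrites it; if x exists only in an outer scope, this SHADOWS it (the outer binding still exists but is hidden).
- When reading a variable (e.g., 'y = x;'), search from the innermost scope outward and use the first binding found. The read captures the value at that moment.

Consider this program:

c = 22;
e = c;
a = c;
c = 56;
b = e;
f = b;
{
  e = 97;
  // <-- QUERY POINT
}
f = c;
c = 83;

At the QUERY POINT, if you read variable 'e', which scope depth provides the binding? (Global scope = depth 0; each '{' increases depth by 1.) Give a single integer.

Step 1: declare c=22 at depth 0
Step 2: declare e=(read c)=22 at depth 0
Step 3: declare a=(read c)=22 at depth 0
Step 4: declare c=56 at depth 0
Step 5: declare b=(read e)=22 at depth 0
Step 6: declare f=(read b)=22 at depth 0
Step 7: enter scope (depth=1)
Step 8: declare e=97 at depth 1
Visible at query point: a=22 b=22 c=56 e=97 f=22

Answer: 1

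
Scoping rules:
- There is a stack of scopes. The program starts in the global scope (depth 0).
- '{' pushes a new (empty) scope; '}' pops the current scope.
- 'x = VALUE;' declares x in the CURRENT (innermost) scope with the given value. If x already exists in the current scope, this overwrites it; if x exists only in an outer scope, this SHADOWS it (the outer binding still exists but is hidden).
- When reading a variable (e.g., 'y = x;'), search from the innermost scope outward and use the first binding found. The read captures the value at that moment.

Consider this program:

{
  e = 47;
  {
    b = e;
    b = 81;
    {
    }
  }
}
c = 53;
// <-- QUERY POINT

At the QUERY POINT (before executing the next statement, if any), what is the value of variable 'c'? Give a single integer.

Step 1: enter scope (depth=1)
Step 2: declare e=47 at depth 1
Step 3: enter scope (depth=2)
Step 4: declare b=(read e)=47 at depth 2
Step 5: declare b=81 at depth 2
Step 6: enter scope (depth=3)
Step 7: exit scope (depth=2)
Step 8: exit scope (depth=1)
Step 9: exit scope (depth=0)
Step 10: declare c=53 at depth 0
Visible at query point: c=53

Answer: 53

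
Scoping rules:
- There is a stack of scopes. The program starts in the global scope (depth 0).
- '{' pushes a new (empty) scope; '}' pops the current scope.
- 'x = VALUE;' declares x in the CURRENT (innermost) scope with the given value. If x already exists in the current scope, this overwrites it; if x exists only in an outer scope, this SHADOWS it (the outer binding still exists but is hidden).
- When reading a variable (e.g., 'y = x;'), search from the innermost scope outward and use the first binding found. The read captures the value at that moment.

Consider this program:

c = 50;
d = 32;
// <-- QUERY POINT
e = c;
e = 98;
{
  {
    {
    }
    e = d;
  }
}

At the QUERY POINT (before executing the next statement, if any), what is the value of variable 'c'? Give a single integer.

Answer: 50

Derivation:
Step 1: declare c=50 at depth 0
Step 2: declare d=32 at depth 0
Visible at query point: c=50 d=32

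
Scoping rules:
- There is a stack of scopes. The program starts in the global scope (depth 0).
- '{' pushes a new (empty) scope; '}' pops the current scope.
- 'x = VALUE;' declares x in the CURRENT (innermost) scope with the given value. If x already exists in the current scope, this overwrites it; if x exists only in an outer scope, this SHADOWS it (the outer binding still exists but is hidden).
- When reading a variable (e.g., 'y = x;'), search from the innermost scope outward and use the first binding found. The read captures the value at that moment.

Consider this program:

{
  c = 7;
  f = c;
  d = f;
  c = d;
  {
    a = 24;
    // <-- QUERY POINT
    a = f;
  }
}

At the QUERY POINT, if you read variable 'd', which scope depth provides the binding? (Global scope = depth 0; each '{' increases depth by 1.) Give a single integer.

Step 1: enter scope (depth=1)
Step 2: declare c=7 at depth 1
Step 3: declare f=(read c)=7 at depth 1
Step 4: declare d=(read f)=7 at depth 1
Step 5: declare c=(read d)=7 at depth 1
Step 6: enter scope (depth=2)
Step 7: declare a=24 at depth 2
Visible at query point: a=24 c=7 d=7 f=7

Answer: 1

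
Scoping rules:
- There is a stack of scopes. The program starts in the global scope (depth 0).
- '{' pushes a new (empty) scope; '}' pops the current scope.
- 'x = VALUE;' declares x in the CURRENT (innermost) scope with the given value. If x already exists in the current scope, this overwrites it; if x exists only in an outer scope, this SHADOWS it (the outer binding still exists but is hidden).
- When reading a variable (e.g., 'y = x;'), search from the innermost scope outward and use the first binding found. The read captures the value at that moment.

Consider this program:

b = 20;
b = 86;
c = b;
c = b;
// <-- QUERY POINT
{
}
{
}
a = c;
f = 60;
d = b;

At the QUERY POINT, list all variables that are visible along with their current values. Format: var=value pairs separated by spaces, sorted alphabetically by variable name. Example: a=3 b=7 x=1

Answer: b=86 c=86

Derivation:
Step 1: declare b=20 at depth 0
Step 2: declare b=86 at depth 0
Step 3: declare c=(read b)=86 at depth 0
Step 4: declare c=(read b)=86 at depth 0
Visible at query point: b=86 c=86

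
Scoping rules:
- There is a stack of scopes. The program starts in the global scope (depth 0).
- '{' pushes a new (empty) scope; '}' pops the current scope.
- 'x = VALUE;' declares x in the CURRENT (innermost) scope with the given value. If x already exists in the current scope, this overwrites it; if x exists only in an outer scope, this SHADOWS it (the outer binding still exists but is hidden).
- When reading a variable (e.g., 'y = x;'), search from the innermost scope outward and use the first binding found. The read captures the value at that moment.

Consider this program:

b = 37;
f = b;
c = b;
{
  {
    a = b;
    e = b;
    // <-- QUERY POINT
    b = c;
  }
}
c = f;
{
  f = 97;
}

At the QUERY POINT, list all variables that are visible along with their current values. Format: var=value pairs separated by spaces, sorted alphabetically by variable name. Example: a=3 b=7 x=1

Answer: a=37 b=37 c=37 e=37 f=37

Derivation:
Step 1: declare b=37 at depth 0
Step 2: declare f=(read b)=37 at depth 0
Step 3: declare c=(read b)=37 at depth 0
Step 4: enter scope (depth=1)
Step 5: enter scope (depth=2)
Step 6: declare a=(read b)=37 at depth 2
Step 7: declare e=(read b)=37 at depth 2
Visible at query point: a=37 b=37 c=37 e=37 f=37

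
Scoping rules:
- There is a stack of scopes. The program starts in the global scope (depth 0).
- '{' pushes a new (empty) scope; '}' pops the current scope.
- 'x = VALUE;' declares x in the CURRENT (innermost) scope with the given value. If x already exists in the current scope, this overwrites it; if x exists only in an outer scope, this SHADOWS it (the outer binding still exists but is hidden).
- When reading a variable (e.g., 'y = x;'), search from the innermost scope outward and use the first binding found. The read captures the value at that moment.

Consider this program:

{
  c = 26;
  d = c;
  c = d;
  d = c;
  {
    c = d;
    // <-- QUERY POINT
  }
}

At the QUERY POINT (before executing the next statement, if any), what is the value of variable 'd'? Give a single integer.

Answer: 26

Derivation:
Step 1: enter scope (depth=1)
Step 2: declare c=26 at depth 1
Step 3: declare d=(read c)=26 at depth 1
Step 4: declare c=(read d)=26 at depth 1
Step 5: declare d=(read c)=26 at depth 1
Step 6: enter scope (depth=2)
Step 7: declare c=(read d)=26 at depth 2
Visible at query point: c=26 d=26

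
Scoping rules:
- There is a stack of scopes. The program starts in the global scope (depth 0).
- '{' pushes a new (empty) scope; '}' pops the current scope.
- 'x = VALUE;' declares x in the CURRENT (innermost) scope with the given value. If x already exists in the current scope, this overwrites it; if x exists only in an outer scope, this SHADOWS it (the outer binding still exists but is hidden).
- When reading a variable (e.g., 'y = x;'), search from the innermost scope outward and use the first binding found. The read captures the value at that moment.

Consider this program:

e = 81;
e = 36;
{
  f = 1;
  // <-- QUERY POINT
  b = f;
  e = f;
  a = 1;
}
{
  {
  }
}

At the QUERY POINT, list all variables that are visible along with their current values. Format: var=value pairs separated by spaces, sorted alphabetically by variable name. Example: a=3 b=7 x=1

Step 1: declare e=81 at depth 0
Step 2: declare e=36 at depth 0
Step 3: enter scope (depth=1)
Step 4: declare f=1 at depth 1
Visible at query point: e=36 f=1

Answer: e=36 f=1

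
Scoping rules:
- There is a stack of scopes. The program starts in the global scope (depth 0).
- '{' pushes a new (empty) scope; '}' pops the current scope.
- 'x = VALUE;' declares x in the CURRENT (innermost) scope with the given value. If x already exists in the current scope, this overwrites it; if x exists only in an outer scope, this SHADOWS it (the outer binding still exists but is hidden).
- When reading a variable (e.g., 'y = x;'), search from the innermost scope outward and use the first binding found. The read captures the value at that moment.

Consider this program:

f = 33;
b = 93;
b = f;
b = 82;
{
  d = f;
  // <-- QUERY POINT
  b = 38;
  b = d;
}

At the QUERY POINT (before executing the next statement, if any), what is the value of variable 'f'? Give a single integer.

Step 1: declare f=33 at depth 0
Step 2: declare b=93 at depth 0
Step 3: declare b=(read f)=33 at depth 0
Step 4: declare b=82 at depth 0
Step 5: enter scope (depth=1)
Step 6: declare d=(read f)=33 at depth 1
Visible at query point: b=82 d=33 f=33

Answer: 33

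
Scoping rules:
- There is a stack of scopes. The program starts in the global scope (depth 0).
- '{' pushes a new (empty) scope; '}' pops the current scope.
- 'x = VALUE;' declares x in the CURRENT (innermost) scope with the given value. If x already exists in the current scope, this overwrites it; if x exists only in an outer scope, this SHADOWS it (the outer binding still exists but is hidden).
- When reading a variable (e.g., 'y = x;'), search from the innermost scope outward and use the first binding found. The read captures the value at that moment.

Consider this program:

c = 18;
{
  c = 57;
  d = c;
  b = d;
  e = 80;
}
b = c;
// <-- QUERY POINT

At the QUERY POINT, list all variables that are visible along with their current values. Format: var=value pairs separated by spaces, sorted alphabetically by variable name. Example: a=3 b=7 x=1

Answer: b=18 c=18

Derivation:
Step 1: declare c=18 at depth 0
Step 2: enter scope (depth=1)
Step 3: declare c=57 at depth 1
Step 4: declare d=(read c)=57 at depth 1
Step 5: declare b=(read d)=57 at depth 1
Step 6: declare e=80 at depth 1
Step 7: exit scope (depth=0)
Step 8: declare b=(read c)=18 at depth 0
Visible at query point: b=18 c=18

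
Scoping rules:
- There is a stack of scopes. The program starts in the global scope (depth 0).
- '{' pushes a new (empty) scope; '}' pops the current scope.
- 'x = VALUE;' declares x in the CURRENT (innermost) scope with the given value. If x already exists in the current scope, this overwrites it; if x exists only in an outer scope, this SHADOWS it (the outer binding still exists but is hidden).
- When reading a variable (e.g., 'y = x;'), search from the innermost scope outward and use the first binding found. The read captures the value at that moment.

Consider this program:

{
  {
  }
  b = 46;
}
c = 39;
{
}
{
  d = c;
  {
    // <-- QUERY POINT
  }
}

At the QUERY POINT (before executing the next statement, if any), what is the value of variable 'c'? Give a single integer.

Step 1: enter scope (depth=1)
Step 2: enter scope (depth=2)
Step 3: exit scope (depth=1)
Step 4: declare b=46 at depth 1
Step 5: exit scope (depth=0)
Step 6: declare c=39 at depth 0
Step 7: enter scope (depth=1)
Step 8: exit scope (depth=0)
Step 9: enter scope (depth=1)
Step 10: declare d=(read c)=39 at depth 1
Step 11: enter scope (depth=2)
Visible at query point: c=39 d=39

Answer: 39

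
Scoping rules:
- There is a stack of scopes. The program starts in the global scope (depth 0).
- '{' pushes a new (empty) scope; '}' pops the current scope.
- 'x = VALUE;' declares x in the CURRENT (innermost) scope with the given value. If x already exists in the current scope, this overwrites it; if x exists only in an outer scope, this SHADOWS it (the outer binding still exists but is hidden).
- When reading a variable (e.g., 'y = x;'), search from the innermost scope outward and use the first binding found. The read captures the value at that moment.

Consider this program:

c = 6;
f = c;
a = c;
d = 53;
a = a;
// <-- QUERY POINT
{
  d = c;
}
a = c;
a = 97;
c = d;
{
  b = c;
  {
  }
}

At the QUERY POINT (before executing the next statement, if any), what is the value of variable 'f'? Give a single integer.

Step 1: declare c=6 at depth 0
Step 2: declare f=(read c)=6 at depth 0
Step 3: declare a=(read c)=6 at depth 0
Step 4: declare d=53 at depth 0
Step 5: declare a=(read a)=6 at depth 0
Visible at query point: a=6 c=6 d=53 f=6

Answer: 6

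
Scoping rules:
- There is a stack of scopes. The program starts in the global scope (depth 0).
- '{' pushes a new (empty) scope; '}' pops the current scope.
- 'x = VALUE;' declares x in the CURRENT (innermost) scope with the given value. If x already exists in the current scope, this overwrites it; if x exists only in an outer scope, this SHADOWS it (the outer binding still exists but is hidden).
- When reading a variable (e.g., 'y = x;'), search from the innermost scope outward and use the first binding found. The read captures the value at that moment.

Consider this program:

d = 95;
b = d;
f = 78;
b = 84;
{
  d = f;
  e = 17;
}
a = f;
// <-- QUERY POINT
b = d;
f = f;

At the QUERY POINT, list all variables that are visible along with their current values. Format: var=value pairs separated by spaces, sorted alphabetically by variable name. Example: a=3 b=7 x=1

Answer: a=78 b=84 d=95 f=78

Derivation:
Step 1: declare d=95 at depth 0
Step 2: declare b=(read d)=95 at depth 0
Step 3: declare f=78 at depth 0
Step 4: declare b=84 at depth 0
Step 5: enter scope (depth=1)
Step 6: declare d=(read f)=78 at depth 1
Step 7: declare e=17 at depth 1
Step 8: exit scope (depth=0)
Step 9: declare a=(read f)=78 at depth 0
Visible at query point: a=78 b=84 d=95 f=78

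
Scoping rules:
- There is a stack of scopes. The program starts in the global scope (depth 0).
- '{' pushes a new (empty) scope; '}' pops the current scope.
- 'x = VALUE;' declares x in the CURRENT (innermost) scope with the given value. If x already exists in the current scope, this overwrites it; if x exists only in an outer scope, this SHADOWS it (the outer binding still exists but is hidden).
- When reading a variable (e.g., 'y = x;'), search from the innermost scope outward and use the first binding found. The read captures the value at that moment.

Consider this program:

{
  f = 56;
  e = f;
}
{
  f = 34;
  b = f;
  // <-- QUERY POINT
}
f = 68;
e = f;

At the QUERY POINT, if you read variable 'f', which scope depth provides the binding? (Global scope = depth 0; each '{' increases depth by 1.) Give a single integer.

Step 1: enter scope (depth=1)
Step 2: declare f=56 at depth 1
Step 3: declare e=(read f)=56 at depth 1
Step 4: exit scope (depth=0)
Step 5: enter scope (depth=1)
Step 6: declare f=34 at depth 1
Step 7: declare b=(read f)=34 at depth 1
Visible at query point: b=34 f=34

Answer: 1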